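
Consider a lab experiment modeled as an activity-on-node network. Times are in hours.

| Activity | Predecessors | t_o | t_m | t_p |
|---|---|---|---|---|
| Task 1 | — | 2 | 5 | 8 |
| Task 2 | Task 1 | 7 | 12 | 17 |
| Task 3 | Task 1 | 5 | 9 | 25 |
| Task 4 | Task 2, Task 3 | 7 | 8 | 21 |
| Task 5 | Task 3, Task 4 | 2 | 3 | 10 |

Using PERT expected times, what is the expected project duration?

31 hours

te_Task 1 = (2 + 4·5 + 8)/6 = 30/6 = 5
te_Task 2 = (7 + 4·12 + 17)/6 = 72/6 = 12
te_Task 3 = (5 + 4·9 + 25)/6 = 66/6 = 11
te_Task 4 = (7 + 4·8 + 21)/6 = 60/6 = 10
te_Task 5 = (2 + 4·3 + 10)/6 = 24/6 = 4

Forward pass:
ES_Task 1 = 0; EF_Task 1 = 5
ES_Task 2 = 5; EF_Task 2 = 5+12 = 17
ES_Task 3 = 5; EF_Task 3 = 5+11 = 16
ES_Task 4 = max(EF_Task 2=17, EF_Task 3=16) = 17; EF_Task 4 = 17+10 = 27
ES_Task 5 = max(EF_Task 3=16, EF_Task 4=27) = 27; EF_Task 5 = 27+4 = 31
Expected project duration μ = 31 hours. Critical path: Task 1 → Task 2 → Task 4 → Task 5.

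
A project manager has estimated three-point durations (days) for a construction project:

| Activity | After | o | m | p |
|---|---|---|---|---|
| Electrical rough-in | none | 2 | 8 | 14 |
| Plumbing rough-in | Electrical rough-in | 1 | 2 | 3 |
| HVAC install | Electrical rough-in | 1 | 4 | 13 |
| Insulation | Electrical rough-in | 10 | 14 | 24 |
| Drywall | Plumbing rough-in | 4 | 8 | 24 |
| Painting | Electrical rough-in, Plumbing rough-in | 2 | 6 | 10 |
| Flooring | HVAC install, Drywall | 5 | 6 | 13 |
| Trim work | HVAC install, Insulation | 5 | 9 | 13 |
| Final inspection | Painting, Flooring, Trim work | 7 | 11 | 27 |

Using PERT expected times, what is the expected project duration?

te_Electrical rough-in = (2 + 4·8 + 14)/6 = 48/6 = 8
te_Plumbing rough-in = (1 + 4·2 + 3)/6 = 12/6 = 2
te_HVAC install = (1 + 4·4 + 13)/6 = 30/6 = 5
te_Insulation = (10 + 4·14 + 24)/6 = 90/6 = 15
te_Drywall = (4 + 4·8 + 24)/6 = 60/6 = 10
te_Painting = (2 + 4·6 + 10)/6 = 36/6 = 6
te_Flooring = (5 + 4·6 + 13)/6 = 42/6 = 7
te_Trim work = (5 + 4·9 + 13)/6 = 54/6 = 9
te_Final inspection = (7 + 4·11 + 27)/6 = 78/6 = 13

Forward pass:
ES_Electrical rough-in = 0; EF_Electrical rough-in = 8
ES_Plumbing rough-in = 8; EF_Plumbing rough-in = 8+2 = 10
ES_HVAC install = 8; EF_HVAC install = 8+5 = 13
ES_Insulation = 8; EF_Insulation = 8+15 = 23
ES_Drywall = 10; EF_Drywall = 10+10 = 20
ES_Painting = max(EF_Electrical rough-in=8, EF_Plumbing rough-in=10) = 10; EF_Painting = 10+6 = 16
ES_Flooring = max(EF_HVAC install=13, EF_Drywall=20) = 20; EF_Flooring = 20+7 = 27
ES_Trim work = max(EF_HVAC install=13, EF_Insulation=23) = 23; EF_Trim work = 23+9 = 32
ES_Final inspection = max(EF_Painting=16, EF_Flooring=27, EF_Trim work=32) = 32; EF_Final inspection = 32+13 = 45
Expected project duration μ = 45 days. Critical path: Electrical rough-in → Insulation → Trim work → Final inspection.

45 days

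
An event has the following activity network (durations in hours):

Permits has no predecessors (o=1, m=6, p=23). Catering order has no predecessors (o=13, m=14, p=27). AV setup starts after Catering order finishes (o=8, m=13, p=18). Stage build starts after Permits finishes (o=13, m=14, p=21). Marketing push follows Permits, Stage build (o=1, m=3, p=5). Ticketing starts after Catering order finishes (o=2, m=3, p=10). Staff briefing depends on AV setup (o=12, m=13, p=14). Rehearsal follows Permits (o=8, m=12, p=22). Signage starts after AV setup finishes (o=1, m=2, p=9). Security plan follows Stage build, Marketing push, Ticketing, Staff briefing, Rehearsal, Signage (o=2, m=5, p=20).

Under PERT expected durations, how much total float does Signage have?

10 hours

te_Permits = (1 + 4·6 + 23)/6 = 48/6 = 8
te_Catering order = (13 + 4·14 + 27)/6 = 96/6 = 16
te_AV setup = (8 + 4·13 + 18)/6 = 78/6 = 13
te_Stage build = (13 + 4·14 + 21)/6 = 90/6 = 15
te_Marketing push = (1 + 4·3 + 5)/6 = 18/6 = 3
te_Ticketing = (2 + 4·3 + 10)/6 = 24/6 = 4
te_Staff briefing = (12 + 4·13 + 14)/6 = 78/6 = 13
te_Rehearsal = (8 + 4·12 + 22)/6 = 78/6 = 13
te_Signage = (1 + 4·2 + 9)/6 = 18/6 = 3
te_Security plan = (2 + 4·5 + 20)/6 = 42/6 = 7

Forward pass:
ES_Permits = 0; EF_Permits = 8
ES_Catering order = 0; EF_Catering order = 16
ES_AV setup = 16; EF_AV setup = 16+13 = 29
ES_Stage build = 8; EF_Stage build = 8+15 = 23
ES_Marketing push = max(EF_Permits=8, EF_Stage build=23) = 23; EF_Marketing push = 23+3 = 26
ES_Ticketing = 16; EF_Ticketing = 16+4 = 20
ES_Staff briefing = 29; EF_Staff briefing = 29+13 = 42
ES_Rehearsal = 8; EF_Rehearsal = 8+13 = 21
ES_Signage = 29; EF_Signage = 29+3 = 32
ES_Security plan = max(EF_Stage build=23, EF_Marketing push=26, EF_Ticketing=20, EF_Staff briefing=42, EF_Rehearsal=21, EF_Signage=32) = 42; EF_Security plan = 42+7 = 49
Expected project duration μ = 49 hours. Critical path: Catering order → AV setup → Staff briefing → Security plan.

Backward pass:
LF_Security plan = 49; LS_Security plan = 49−7 = 42
LF_Signage = LS_Security plan = 42; LS_Signage = 42−3 = 39
LF_Rehearsal = LS_Security plan = 42; LS_Rehearsal = 42−13 = 29
LF_Staff briefing = LS_Security plan = 42; LS_Staff briefing = 42−13 = 29
LF_Ticketing = LS_Security plan = 42; LS_Ticketing = 42−4 = 38
LF_Marketing push = LS_Security plan = 42; LS_Marketing push = 42−3 = 39
LF_Stage build = min(LS_Marketing push=39, LS_Security plan=42) = 39; LS_Stage build = 39−15 = 24
LF_AV setup = min(LS_Staff briefing=29, LS_Signage=39) = 29; LS_AV setup = 29−13 = 16
LF_Catering order = min(LS_AV setup=16, LS_Ticketing=38) = 16; LS_Catering order = 16−16 = 0
LF_Permits = min(LS_Stage build=24, LS_Marketing push=39, LS_Rehearsal=29) = 24; LS_Permits = 24−8 = 16
Slack_Signage = LS_Signage − ES_Signage = 39 − 29 = 10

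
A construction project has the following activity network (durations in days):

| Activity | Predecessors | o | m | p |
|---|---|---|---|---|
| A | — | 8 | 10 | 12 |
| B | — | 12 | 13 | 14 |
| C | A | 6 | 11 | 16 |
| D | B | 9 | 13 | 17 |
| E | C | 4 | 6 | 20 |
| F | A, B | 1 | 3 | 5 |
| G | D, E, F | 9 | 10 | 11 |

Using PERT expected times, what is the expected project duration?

39 days

te_A = (8 + 4·10 + 12)/6 = 60/6 = 10
te_B = (12 + 4·13 + 14)/6 = 78/6 = 13
te_C = (6 + 4·11 + 16)/6 = 66/6 = 11
te_D = (9 + 4·13 + 17)/6 = 78/6 = 13
te_E = (4 + 4·6 + 20)/6 = 48/6 = 8
te_F = (1 + 4·3 + 5)/6 = 18/6 = 3
te_G = (9 + 4·10 + 11)/6 = 60/6 = 10

Forward pass:
ES_A = 0; EF_A = 10
ES_B = 0; EF_B = 13
ES_C = 10; EF_C = 10+11 = 21
ES_D = 13; EF_D = 13+13 = 26
ES_E = 21; EF_E = 21+8 = 29
ES_F = max(EF_A=10, EF_B=13) = 13; EF_F = 13+3 = 16
ES_G = max(EF_D=26, EF_E=29, EF_F=16) = 29; EF_G = 29+10 = 39
Expected project duration μ = 39 days. Critical path: A → C → E → G.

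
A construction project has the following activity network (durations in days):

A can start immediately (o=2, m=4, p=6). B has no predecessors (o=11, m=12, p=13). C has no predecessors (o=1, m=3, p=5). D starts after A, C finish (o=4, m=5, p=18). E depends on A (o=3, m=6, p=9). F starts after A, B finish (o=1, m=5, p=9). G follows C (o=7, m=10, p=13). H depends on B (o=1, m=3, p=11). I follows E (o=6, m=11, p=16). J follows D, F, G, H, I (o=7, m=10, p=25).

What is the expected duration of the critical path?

te_A = (2 + 4·4 + 6)/6 = 24/6 = 4
te_B = (11 + 4·12 + 13)/6 = 72/6 = 12
te_C = (1 + 4·3 + 5)/6 = 18/6 = 3
te_D = (4 + 4·5 + 18)/6 = 42/6 = 7
te_E = (3 + 4·6 + 9)/6 = 36/6 = 6
te_F = (1 + 4·5 + 9)/6 = 30/6 = 5
te_G = (7 + 4·10 + 13)/6 = 60/6 = 10
te_H = (1 + 4·3 + 11)/6 = 24/6 = 4
te_I = (6 + 4·11 + 16)/6 = 66/6 = 11
te_J = (7 + 4·10 + 25)/6 = 72/6 = 12

Forward pass:
ES_A = 0; EF_A = 4
ES_B = 0; EF_B = 12
ES_C = 0; EF_C = 3
ES_D = max(EF_A=4, EF_C=3) = 4; EF_D = 4+7 = 11
ES_E = 4; EF_E = 4+6 = 10
ES_F = max(EF_A=4, EF_B=12) = 12; EF_F = 12+5 = 17
ES_G = 3; EF_G = 3+10 = 13
ES_H = 12; EF_H = 12+4 = 16
ES_I = 10; EF_I = 10+11 = 21
ES_J = max(EF_D=11, EF_F=17, EF_G=13, EF_H=16, EF_I=21) = 21; EF_J = 21+12 = 33
Expected project duration μ = 33 days. Critical path: A → E → I → J.

33 days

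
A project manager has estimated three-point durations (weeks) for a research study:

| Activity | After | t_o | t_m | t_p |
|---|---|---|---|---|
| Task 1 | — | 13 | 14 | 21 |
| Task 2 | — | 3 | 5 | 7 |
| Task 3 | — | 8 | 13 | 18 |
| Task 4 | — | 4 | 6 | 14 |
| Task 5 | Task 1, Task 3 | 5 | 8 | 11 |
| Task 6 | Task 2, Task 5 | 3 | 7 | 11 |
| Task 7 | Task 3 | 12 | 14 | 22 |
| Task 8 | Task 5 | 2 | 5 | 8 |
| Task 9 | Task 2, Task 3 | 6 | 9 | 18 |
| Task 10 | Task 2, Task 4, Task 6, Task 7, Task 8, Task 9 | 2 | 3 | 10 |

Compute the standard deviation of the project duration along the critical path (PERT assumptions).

te_Task 1 = (13 + 4·14 + 21)/6 = 90/6 = 15; σ²_Task 1 = ((21−13)/6)² = 1.778
te_Task 2 = (3 + 4·5 + 7)/6 = 30/6 = 5; σ²_Task 2 = ((7−3)/6)² = 0.444
te_Task 3 = (8 + 4·13 + 18)/6 = 78/6 = 13; σ²_Task 3 = ((18−8)/6)² = 2.778
te_Task 4 = (4 + 4·6 + 14)/6 = 42/6 = 7; σ²_Task 4 = ((14−4)/6)² = 2.778
te_Task 5 = (5 + 4·8 + 11)/6 = 48/6 = 8; σ²_Task 5 = ((11−5)/6)² = 1.000
te_Task 6 = (3 + 4·7 + 11)/6 = 42/6 = 7; σ²_Task 6 = ((11−3)/6)² = 1.778
te_Task 7 = (12 + 4·14 + 22)/6 = 90/6 = 15; σ²_Task 7 = ((22−12)/6)² = 2.778
te_Task 8 = (2 + 4·5 + 8)/6 = 30/6 = 5; σ²_Task 8 = ((8−2)/6)² = 1.000
te_Task 9 = (6 + 4·9 + 18)/6 = 60/6 = 10; σ²_Task 9 = ((18−6)/6)² = 4.000
te_Task 10 = (2 + 4·3 + 10)/6 = 24/6 = 4; σ²_Task 10 = ((10−2)/6)² = 1.778

Forward pass:
ES_Task 1 = 0; EF_Task 1 = 15
ES_Task 2 = 0; EF_Task 2 = 5
ES_Task 3 = 0; EF_Task 3 = 13
ES_Task 4 = 0; EF_Task 4 = 7
ES_Task 5 = max(EF_Task 1=15, EF_Task 3=13) = 15; EF_Task 5 = 15+8 = 23
ES_Task 6 = max(EF_Task 2=5, EF_Task 5=23) = 23; EF_Task 6 = 23+7 = 30
ES_Task 7 = 13; EF_Task 7 = 13+15 = 28
ES_Task 8 = 23; EF_Task 8 = 23+5 = 28
ES_Task 9 = max(EF_Task 2=5, EF_Task 3=13) = 13; EF_Task 9 = 13+10 = 23
ES_Task 10 = max(EF_Task 2=5, EF_Task 4=7, EF_Task 6=30, EF_Task 7=28, EF_Task 8=28, EF_Task 9=23) = 30; EF_Task 10 = 30+4 = 34
Expected project duration μ = 34 weeks. Critical path: Task 1 → Task 5 → Task 6 → Task 10.

Variance along critical path = 1.778 + 1.000 + 1.778 + 1.778 = 6.333
σ = √6.333 = 2.517 weeks

2.52 weeks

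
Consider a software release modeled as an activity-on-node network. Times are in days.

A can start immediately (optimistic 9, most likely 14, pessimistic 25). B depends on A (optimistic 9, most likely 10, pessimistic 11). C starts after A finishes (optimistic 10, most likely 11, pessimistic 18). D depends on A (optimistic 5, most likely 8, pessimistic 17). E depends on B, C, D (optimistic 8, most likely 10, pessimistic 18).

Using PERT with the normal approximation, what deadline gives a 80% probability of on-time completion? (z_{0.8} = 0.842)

40.9 days

te_A = (9 + 4·14 + 25)/6 = 90/6 = 15; σ²_A = ((25−9)/6)² = 7.111
te_B = (9 + 4·10 + 11)/6 = 60/6 = 10; σ²_B = ((11−9)/6)² = 0.111
te_C = (10 + 4·11 + 18)/6 = 72/6 = 12; σ²_C = ((18−10)/6)² = 1.778
te_D = (5 + 4·8 + 17)/6 = 54/6 = 9; σ²_D = ((17−5)/6)² = 4.000
te_E = (8 + 4·10 + 18)/6 = 66/6 = 11; σ²_E = ((18−8)/6)² = 2.778

Forward pass:
ES_A = 0; EF_A = 15
ES_B = 15; EF_B = 15+10 = 25
ES_C = 15; EF_C = 15+12 = 27
ES_D = 15; EF_D = 15+9 = 24
ES_E = max(EF_B=25, EF_C=27, EF_D=24) = 27; EF_E = 27+11 = 38
Expected project duration μ = 38 days. Critical path: A → C → E.

Variance along critical path = 7.111 + 1.778 + 2.778 = 11.667; σ = 3.416 days.
D = μ + z·σ = 38 + 0.842·3.416 = 40.9 days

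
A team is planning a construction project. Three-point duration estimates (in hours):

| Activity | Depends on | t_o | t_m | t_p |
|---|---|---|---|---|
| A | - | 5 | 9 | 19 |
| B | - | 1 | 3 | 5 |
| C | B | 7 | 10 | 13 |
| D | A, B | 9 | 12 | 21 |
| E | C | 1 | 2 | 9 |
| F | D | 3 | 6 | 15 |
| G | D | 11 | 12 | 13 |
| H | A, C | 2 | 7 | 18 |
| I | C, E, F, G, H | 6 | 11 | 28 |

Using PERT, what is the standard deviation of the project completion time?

te_A = (5 + 4·9 + 19)/6 = 60/6 = 10; σ²_A = ((19−5)/6)² = 5.444
te_B = (1 + 4·3 + 5)/6 = 18/6 = 3; σ²_B = ((5−1)/6)² = 0.444
te_C = (7 + 4·10 + 13)/6 = 60/6 = 10; σ²_C = ((13−7)/6)² = 1.000
te_D = (9 + 4·12 + 21)/6 = 78/6 = 13; σ²_D = ((21−9)/6)² = 4.000
te_E = (1 + 4·2 + 9)/6 = 18/6 = 3; σ²_E = ((9−1)/6)² = 1.778
te_F = (3 + 4·6 + 15)/6 = 42/6 = 7; σ²_F = ((15−3)/6)² = 4.000
te_G = (11 + 4·12 + 13)/6 = 72/6 = 12; σ²_G = ((13−11)/6)² = 0.111
te_H = (2 + 4·7 + 18)/6 = 48/6 = 8; σ²_H = ((18−2)/6)² = 7.111
te_I = (6 + 4·11 + 28)/6 = 78/6 = 13; σ²_I = ((28−6)/6)² = 13.444

Forward pass:
ES_A = 0; EF_A = 10
ES_B = 0; EF_B = 3
ES_C = 3; EF_C = 3+10 = 13
ES_D = max(EF_A=10, EF_B=3) = 10; EF_D = 10+13 = 23
ES_E = 13; EF_E = 13+3 = 16
ES_F = 23; EF_F = 23+7 = 30
ES_G = 23; EF_G = 23+12 = 35
ES_H = max(EF_A=10, EF_C=13) = 13; EF_H = 13+8 = 21
ES_I = max(EF_C=13, EF_E=16, EF_F=30, EF_G=35, EF_H=21) = 35; EF_I = 35+13 = 48
Expected project duration μ = 48 hours. Critical path: A → D → G → I.

Variance along critical path = 5.444 + 4.000 + 0.111 + 13.444 = 23.000
σ = √23.000 = 4.796 hours

4.80 hours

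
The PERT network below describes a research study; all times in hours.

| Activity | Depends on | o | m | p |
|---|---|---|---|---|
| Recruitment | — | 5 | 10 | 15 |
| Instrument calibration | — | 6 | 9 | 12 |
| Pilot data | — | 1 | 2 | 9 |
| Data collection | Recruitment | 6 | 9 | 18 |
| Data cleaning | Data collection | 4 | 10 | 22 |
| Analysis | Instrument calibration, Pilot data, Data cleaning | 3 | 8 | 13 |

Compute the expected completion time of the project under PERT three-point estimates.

te_Recruitment = (5 + 4·10 + 15)/6 = 60/6 = 10
te_Instrument calibration = (6 + 4·9 + 12)/6 = 54/6 = 9
te_Pilot data = (1 + 4·2 + 9)/6 = 18/6 = 3
te_Data collection = (6 + 4·9 + 18)/6 = 60/6 = 10
te_Data cleaning = (4 + 4·10 + 22)/6 = 66/6 = 11
te_Analysis = (3 + 4·8 + 13)/6 = 48/6 = 8

Forward pass:
ES_Recruitment = 0; EF_Recruitment = 10
ES_Instrument calibration = 0; EF_Instrument calibration = 9
ES_Pilot data = 0; EF_Pilot data = 3
ES_Data collection = 10; EF_Data collection = 10+10 = 20
ES_Data cleaning = 20; EF_Data cleaning = 20+11 = 31
ES_Analysis = max(EF_Instrument calibration=9, EF_Pilot data=3, EF_Data cleaning=31) = 31; EF_Analysis = 31+8 = 39
Expected project duration μ = 39 hours. Critical path: Recruitment → Data collection → Data cleaning → Analysis.

39 hours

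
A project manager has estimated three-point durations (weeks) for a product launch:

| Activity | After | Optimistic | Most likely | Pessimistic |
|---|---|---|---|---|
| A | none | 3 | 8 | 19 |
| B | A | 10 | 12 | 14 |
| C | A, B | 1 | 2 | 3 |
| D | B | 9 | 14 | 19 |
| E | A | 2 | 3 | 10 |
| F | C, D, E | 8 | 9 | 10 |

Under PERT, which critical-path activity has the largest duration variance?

te_A = (3 + 4·8 + 19)/6 = 54/6 = 9; σ²_A = ((19−3)/6)² = 7.111
te_B = (10 + 4·12 + 14)/6 = 72/6 = 12; σ²_B = ((14−10)/6)² = 0.444
te_C = (1 + 4·2 + 3)/6 = 12/6 = 2; σ²_C = ((3−1)/6)² = 0.111
te_D = (9 + 4·14 + 19)/6 = 84/6 = 14; σ²_D = ((19−9)/6)² = 2.778
te_E = (2 + 4·3 + 10)/6 = 24/6 = 4; σ²_E = ((10−2)/6)² = 1.778
te_F = (8 + 4·9 + 10)/6 = 54/6 = 9; σ²_F = ((10−8)/6)² = 0.111

Forward pass:
ES_A = 0; EF_A = 9
ES_B = 9; EF_B = 9+12 = 21
ES_C = max(EF_A=9, EF_B=21) = 21; EF_C = 21+2 = 23
ES_D = 21; EF_D = 21+14 = 35
ES_E = 9; EF_E = 9+4 = 13
ES_F = max(EF_C=23, EF_D=35, EF_E=13) = 35; EF_F = 35+9 = 44
Expected project duration μ = 44 weeks. Critical path: A → B → D → F.

Variances on critical path: σ²_A=7.111, σ²_B=0.444, σ²_D=2.778, σ²_F=0.111.
Largest is σ²_A = 7.111.

A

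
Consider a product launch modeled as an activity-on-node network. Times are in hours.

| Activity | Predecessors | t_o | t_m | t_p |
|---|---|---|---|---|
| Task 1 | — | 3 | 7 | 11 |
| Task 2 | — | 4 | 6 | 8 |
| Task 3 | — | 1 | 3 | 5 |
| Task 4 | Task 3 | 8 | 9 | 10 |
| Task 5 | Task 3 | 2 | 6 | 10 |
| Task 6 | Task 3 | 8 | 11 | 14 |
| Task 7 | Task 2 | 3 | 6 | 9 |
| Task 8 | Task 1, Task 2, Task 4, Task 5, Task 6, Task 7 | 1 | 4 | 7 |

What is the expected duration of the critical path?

te_Task 1 = (3 + 4·7 + 11)/6 = 42/6 = 7
te_Task 2 = (4 + 4·6 + 8)/6 = 36/6 = 6
te_Task 3 = (1 + 4·3 + 5)/6 = 18/6 = 3
te_Task 4 = (8 + 4·9 + 10)/6 = 54/6 = 9
te_Task 5 = (2 + 4·6 + 10)/6 = 36/6 = 6
te_Task 6 = (8 + 4·11 + 14)/6 = 66/6 = 11
te_Task 7 = (3 + 4·6 + 9)/6 = 36/6 = 6
te_Task 8 = (1 + 4·4 + 7)/6 = 24/6 = 4

Forward pass:
ES_Task 1 = 0; EF_Task 1 = 7
ES_Task 2 = 0; EF_Task 2 = 6
ES_Task 3 = 0; EF_Task 3 = 3
ES_Task 4 = 3; EF_Task 4 = 3+9 = 12
ES_Task 5 = 3; EF_Task 5 = 3+6 = 9
ES_Task 6 = 3; EF_Task 6 = 3+11 = 14
ES_Task 7 = 6; EF_Task 7 = 6+6 = 12
ES_Task 8 = max(EF_Task 1=7, EF_Task 2=6, EF_Task 4=12, EF_Task 5=9, EF_Task 6=14, EF_Task 7=12) = 14; EF_Task 8 = 14+4 = 18
Expected project duration μ = 18 hours. Critical path: Task 3 → Task 6 → Task 8.

18 hours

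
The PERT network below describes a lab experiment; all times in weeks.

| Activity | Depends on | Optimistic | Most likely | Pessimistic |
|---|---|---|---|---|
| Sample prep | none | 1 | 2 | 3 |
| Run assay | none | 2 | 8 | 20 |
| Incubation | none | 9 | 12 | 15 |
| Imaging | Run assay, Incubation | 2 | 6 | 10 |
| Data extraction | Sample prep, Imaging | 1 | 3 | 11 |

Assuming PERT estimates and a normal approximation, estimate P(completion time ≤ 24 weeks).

te_Sample prep = (1 + 4·2 + 3)/6 = 12/6 = 2; σ²_Sample prep = ((3−1)/6)² = 0.111
te_Run assay = (2 + 4·8 + 20)/6 = 54/6 = 9; σ²_Run assay = ((20−2)/6)² = 9.000
te_Incubation = (9 + 4·12 + 15)/6 = 72/6 = 12; σ²_Incubation = ((15−9)/6)² = 1.000
te_Imaging = (2 + 4·6 + 10)/6 = 36/6 = 6; σ²_Imaging = ((10−2)/6)² = 1.778
te_Data extraction = (1 + 4·3 + 11)/6 = 24/6 = 4; σ²_Data extraction = ((11−1)/6)² = 2.778

Forward pass:
ES_Sample prep = 0; EF_Sample prep = 2
ES_Run assay = 0; EF_Run assay = 9
ES_Incubation = 0; EF_Incubation = 12
ES_Imaging = max(EF_Run assay=9, EF_Incubation=12) = 12; EF_Imaging = 12+6 = 18
ES_Data extraction = max(EF_Sample prep=2, EF_Imaging=18) = 18; EF_Data extraction = 18+4 = 22
Expected project duration μ = 22 weeks. Critical path: Incubation → Imaging → Data extraction.

Variance along critical path = 1.000 + 1.778 + 2.778 = 5.556; σ = √5.556 = 2.357 weeks.
Z = (24 − 22) / 2.357 = 0.849
P(T ≤ 24) = Φ(0.849) ≈ 0.802

0.802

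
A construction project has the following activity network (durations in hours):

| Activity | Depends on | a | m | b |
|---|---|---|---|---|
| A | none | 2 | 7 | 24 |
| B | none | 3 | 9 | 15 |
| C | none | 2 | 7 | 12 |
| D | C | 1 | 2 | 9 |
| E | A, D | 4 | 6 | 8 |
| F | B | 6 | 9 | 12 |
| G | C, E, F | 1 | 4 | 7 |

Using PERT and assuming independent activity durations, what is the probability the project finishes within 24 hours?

te_A = (2 + 4·7 + 24)/6 = 54/6 = 9; σ²_A = ((24−2)/6)² = 13.444
te_B = (3 + 4·9 + 15)/6 = 54/6 = 9; σ²_B = ((15−3)/6)² = 4.000
te_C = (2 + 4·7 + 12)/6 = 42/6 = 7; σ²_C = ((12−2)/6)² = 2.778
te_D = (1 + 4·2 + 9)/6 = 18/6 = 3; σ²_D = ((9−1)/6)² = 1.778
te_E = (4 + 4·6 + 8)/6 = 36/6 = 6; σ²_E = ((8−4)/6)² = 0.444
te_F = (6 + 4·9 + 12)/6 = 54/6 = 9; σ²_F = ((12−6)/6)² = 1.000
te_G = (1 + 4·4 + 7)/6 = 24/6 = 4; σ²_G = ((7−1)/6)² = 1.000

Forward pass:
ES_A = 0; EF_A = 9
ES_B = 0; EF_B = 9
ES_C = 0; EF_C = 7
ES_D = 7; EF_D = 7+3 = 10
ES_E = max(EF_A=9, EF_D=10) = 10; EF_E = 10+6 = 16
ES_F = 9; EF_F = 9+9 = 18
ES_G = max(EF_C=7, EF_E=16, EF_F=18) = 18; EF_G = 18+4 = 22
Expected project duration μ = 22 hours. Critical path: B → F → G.

Variance along critical path = 4.000 + 1.000 + 1.000 = 6.000; σ = √6.000 = 2.449 hours.
Z = (24 − 22) / 2.449 = 0.816
P(T ≤ 24) = Φ(0.816) ≈ 0.793

0.793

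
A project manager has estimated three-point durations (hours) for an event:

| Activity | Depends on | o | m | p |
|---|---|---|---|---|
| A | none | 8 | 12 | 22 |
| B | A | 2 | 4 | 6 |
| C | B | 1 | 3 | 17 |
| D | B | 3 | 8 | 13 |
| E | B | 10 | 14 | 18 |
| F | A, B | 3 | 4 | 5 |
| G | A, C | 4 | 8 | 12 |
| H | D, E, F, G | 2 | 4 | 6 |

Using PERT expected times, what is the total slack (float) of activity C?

1 hours

te_A = (8 + 4·12 + 22)/6 = 78/6 = 13
te_B = (2 + 4·4 + 6)/6 = 24/6 = 4
te_C = (1 + 4·3 + 17)/6 = 30/6 = 5
te_D = (3 + 4·8 + 13)/6 = 48/6 = 8
te_E = (10 + 4·14 + 18)/6 = 84/6 = 14
te_F = (3 + 4·4 + 5)/6 = 24/6 = 4
te_G = (4 + 4·8 + 12)/6 = 48/6 = 8
te_H = (2 + 4·4 + 6)/6 = 24/6 = 4

Forward pass:
ES_A = 0; EF_A = 13
ES_B = 13; EF_B = 13+4 = 17
ES_C = 17; EF_C = 17+5 = 22
ES_D = 17; EF_D = 17+8 = 25
ES_E = 17; EF_E = 17+14 = 31
ES_F = max(EF_A=13, EF_B=17) = 17; EF_F = 17+4 = 21
ES_G = max(EF_A=13, EF_C=22) = 22; EF_G = 22+8 = 30
ES_H = max(EF_D=25, EF_E=31, EF_F=21, EF_G=30) = 31; EF_H = 31+4 = 35
Expected project duration μ = 35 hours. Critical path: A → B → E → H.

Backward pass:
LF_H = 35; LS_H = 35−4 = 31
LF_G = LS_H = 31; LS_G = 31−8 = 23
LF_F = LS_H = 31; LS_F = 31−4 = 27
LF_E = LS_H = 31; LS_E = 31−14 = 17
LF_D = LS_H = 31; LS_D = 31−8 = 23
LF_C = LS_G = 23; LS_C = 23−5 = 18
LF_B = min(LS_C=18, LS_D=23, LS_E=17, LS_F=27) = 17; LS_B = 17−4 = 13
LF_A = min(LS_B=13, LS_F=27, LS_G=23) = 13; LS_A = 13−13 = 0
Slack_C = LS_C − ES_C = 18 − 17 = 1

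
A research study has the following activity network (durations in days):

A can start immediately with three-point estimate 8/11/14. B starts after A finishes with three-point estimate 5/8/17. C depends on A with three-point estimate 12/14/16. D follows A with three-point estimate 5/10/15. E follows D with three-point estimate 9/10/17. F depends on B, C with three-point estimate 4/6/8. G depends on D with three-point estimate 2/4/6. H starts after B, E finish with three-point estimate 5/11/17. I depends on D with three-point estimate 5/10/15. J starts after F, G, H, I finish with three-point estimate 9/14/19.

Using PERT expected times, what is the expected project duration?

te_A = (8 + 4·11 + 14)/6 = 66/6 = 11
te_B = (5 + 4·8 + 17)/6 = 54/6 = 9
te_C = (12 + 4·14 + 16)/6 = 84/6 = 14
te_D = (5 + 4·10 + 15)/6 = 60/6 = 10
te_E = (9 + 4·10 + 17)/6 = 66/6 = 11
te_F = (4 + 4·6 + 8)/6 = 36/6 = 6
te_G = (2 + 4·4 + 6)/6 = 24/6 = 4
te_H = (5 + 4·11 + 17)/6 = 66/6 = 11
te_I = (5 + 4·10 + 15)/6 = 60/6 = 10
te_J = (9 + 4·14 + 19)/6 = 84/6 = 14

Forward pass:
ES_A = 0; EF_A = 11
ES_B = 11; EF_B = 11+9 = 20
ES_C = 11; EF_C = 11+14 = 25
ES_D = 11; EF_D = 11+10 = 21
ES_E = 21; EF_E = 21+11 = 32
ES_F = max(EF_B=20, EF_C=25) = 25; EF_F = 25+6 = 31
ES_G = 21; EF_G = 21+4 = 25
ES_H = max(EF_B=20, EF_E=32) = 32; EF_H = 32+11 = 43
ES_I = 21; EF_I = 21+10 = 31
ES_J = max(EF_F=31, EF_G=25, EF_H=43, EF_I=31) = 43; EF_J = 43+14 = 57
Expected project duration μ = 57 days. Critical path: A → D → E → H → J.

57 days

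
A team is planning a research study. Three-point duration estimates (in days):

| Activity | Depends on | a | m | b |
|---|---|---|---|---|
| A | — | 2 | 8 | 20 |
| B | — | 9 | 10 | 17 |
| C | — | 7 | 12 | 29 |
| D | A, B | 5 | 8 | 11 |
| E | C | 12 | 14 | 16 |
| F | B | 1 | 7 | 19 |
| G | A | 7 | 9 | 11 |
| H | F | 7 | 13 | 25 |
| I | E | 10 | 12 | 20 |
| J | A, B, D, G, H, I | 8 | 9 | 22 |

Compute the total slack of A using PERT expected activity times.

te_A = (2 + 4·8 + 20)/6 = 54/6 = 9
te_B = (9 + 4·10 + 17)/6 = 66/6 = 11
te_C = (7 + 4·12 + 29)/6 = 84/6 = 14
te_D = (5 + 4·8 + 11)/6 = 48/6 = 8
te_E = (12 + 4·14 + 16)/6 = 84/6 = 14
te_F = (1 + 4·7 + 19)/6 = 48/6 = 8
te_G = (7 + 4·9 + 11)/6 = 54/6 = 9
te_H = (7 + 4·13 + 25)/6 = 84/6 = 14
te_I = (10 + 4·12 + 20)/6 = 78/6 = 13
te_J = (8 + 4·9 + 22)/6 = 66/6 = 11

Forward pass:
ES_A = 0; EF_A = 9
ES_B = 0; EF_B = 11
ES_C = 0; EF_C = 14
ES_D = max(EF_A=9, EF_B=11) = 11; EF_D = 11+8 = 19
ES_E = 14; EF_E = 14+14 = 28
ES_F = 11; EF_F = 11+8 = 19
ES_G = 9; EF_G = 9+9 = 18
ES_H = 19; EF_H = 19+14 = 33
ES_I = 28; EF_I = 28+13 = 41
ES_J = max(EF_A=9, EF_B=11, EF_D=19, EF_G=18, EF_H=33, EF_I=41) = 41; EF_J = 41+11 = 52
Expected project duration μ = 52 days. Critical path: C → E → I → J.

Backward pass:
LF_J = 52; LS_J = 52−11 = 41
LF_I = LS_J = 41; LS_I = 41−13 = 28
LF_H = LS_J = 41; LS_H = 41−14 = 27
LF_G = LS_J = 41; LS_G = 41−9 = 32
LF_F = LS_H = 27; LS_F = 27−8 = 19
LF_E = LS_I = 28; LS_E = 28−14 = 14
LF_D = LS_J = 41; LS_D = 41−8 = 33
LF_C = LS_E = 14; LS_C = 14−14 = 0
LF_B = min(LS_D=33, LS_F=19, LS_J=41) = 19; LS_B = 19−11 = 8
LF_A = min(LS_D=33, LS_G=32, LS_J=41) = 32; LS_A = 32−9 = 23
Slack_A = LS_A − ES_A = 23 − 0 = 23

23 days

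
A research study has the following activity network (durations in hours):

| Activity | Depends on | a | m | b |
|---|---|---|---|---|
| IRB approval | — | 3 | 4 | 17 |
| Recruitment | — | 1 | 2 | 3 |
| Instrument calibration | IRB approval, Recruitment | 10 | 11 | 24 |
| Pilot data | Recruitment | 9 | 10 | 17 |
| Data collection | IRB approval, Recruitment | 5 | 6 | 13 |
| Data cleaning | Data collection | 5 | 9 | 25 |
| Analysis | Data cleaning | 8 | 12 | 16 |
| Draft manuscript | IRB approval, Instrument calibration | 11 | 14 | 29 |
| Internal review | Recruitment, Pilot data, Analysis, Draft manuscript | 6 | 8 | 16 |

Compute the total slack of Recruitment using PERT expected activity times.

4 hours

te_IRB approval = (3 + 4·4 + 17)/6 = 36/6 = 6
te_Recruitment = (1 + 4·2 + 3)/6 = 12/6 = 2
te_Instrument calibration = (10 + 4·11 + 24)/6 = 78/6 = 13
te_Pilot data = (9 + 4·10 + 17)/6 = 66/6 = 11
te_Data collection = (5 + 4·6 + 13)/6 = 42/6 = 7
te_Data cleaning = (5 + 4·9 + 25)/6 = 66/6 = 11
te_Analysis = (8 + 4·12 + 16)/6 = 72/6 = 12
te_Draft manuscript = (11 + 4·14 + 29)/6 = 96/6 = 16
te_Internal review = (6 + 4·8 + 16)/6 = 54/6 = 9

Forward pass:
ES_IRB approval = 0; EF_IRB approval = 6
ES_Recruitment = 0; EF_Recruitment = 2
ES_Instrument calibration = max(EF_IRB approval=6, EF_Recruitment=2) = 6; EF_Instrument calibration = 6+13 = 19
ES_Pilot data = 2; EF_Pilot data = 2+11 = 13
ES_Data collection = max(EF_IRB approval=6, EF_Recruitment=2) = 6; EF_Data collection = 6+7 = 13
ES_Data cleaning = 13; EF_Data cleaning = 13+11 = 24
ES_Analysis = 24; EF_Analysis = 24+12 = 36
ES_Draft manuscript = max(EF_IRB approval=6, EF_Instrument calibration=19) = 19; EF_Draft manuscript = 19+16 = 35
ES_Internal review = max(EF_Recruitment=2, EF_Pilot data=13, EF_Analysis=36, EF_Draft manuscript=35) = 36; EF_Internal review = 36+9 = 45
Expected project duration μ = 45 hours. Critical path: IRB approval → Data collection → Data cleaning → Analysis → Internal review.

Backward pass:
LF_Internal review = 45; LS_Internal review = 45−9 = 36
LF_Draft manuscript = LS_Internal review = 36; LS_Draft manuscript = 36−16 = 20
LF_Analysis = LS_Internal review = 36; LS_Analysis = 36−12 = 24
LF_Data cleaning = LS_Analysis = 24; LS_Data cleaning = 24−11 = 13
LF_Data collection = LS_Data cleaning = 13; LS_Data collection = 13−7 = 6
LF_Pilot data = LS_Internal review = 36; LS_Pilot data = 36−11 = 25
LF_Instrument calibration = LS_Draft manuscript = 20; LS_Instrument calibration = 20−13 = 7
LF_Recruitment = min(LS_Instrument calibration=7, LS_Pilot data=25, LS_Data collection=6, LS_Internal review=36) = 6; LS_Recruitment = 6−2 = 4
LF_IRB approval = min(LS_Instrument calibration=7, LS_Data collection=6, LS_Draft manuscript=20) = 6; LS_IRB approval = 6−6 = 0
Slack_Recruitment = LS_Recruitment − ES_Recruitment = 4 − 0 = 4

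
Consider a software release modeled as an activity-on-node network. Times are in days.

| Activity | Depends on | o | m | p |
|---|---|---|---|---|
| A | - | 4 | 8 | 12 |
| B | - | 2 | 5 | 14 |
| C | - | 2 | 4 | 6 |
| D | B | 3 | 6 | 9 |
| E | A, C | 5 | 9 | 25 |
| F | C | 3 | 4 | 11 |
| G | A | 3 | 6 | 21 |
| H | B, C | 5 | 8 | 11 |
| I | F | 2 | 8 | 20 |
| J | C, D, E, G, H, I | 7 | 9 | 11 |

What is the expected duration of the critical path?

28 days

te_A = (4 + 4·8 + 12)/6 = 48/6 = 8
te_B = (2 + 4·5 + 14)/6 = 36/6 = 6
te_C = (2 + 4·4 + 6)/6 = 24/6 = 4
te_D = (3 + 4·6 + 9)/6 = 36/6 = 6
te_E = (5 + 4·9 + 25)/6 = 66/6 = 11
te_F = (3 + 4·4 + 11)/6 = 30/6 = 5
te_G = (3 + 4·6 + 21)/6 = 48/6 = 8
te_H = (5 + 4·8 + 11)/6 = 48/6 = 8
te_I = (2 + 4·8 + 20)/6 = 54/6 = 9
te_J = (7 + 4·9 + 11)/6 = 54/6 = 9

Forward pass:
ES_A = 0; EF_A = 8
ES_B = 0; EF_B = 6
ES_C = 0; EF_C = 4
ES_D = 6; EF_D = 6+6 = 12
ES_E = max(EF_A=8, EF_C=4) = 8; EF_E = 8+11 = 19
ES_F = 4; EF_F = 4+5 = 9
ES_G = 8; EF_G = 8+8 = 16
ES_H = max(EF_B=6, EF_C=4) = 6; EF_H = 6+8 = 14
ES_I = 9; EF_I = 9+9 = 18
ES_J = max(EF_C=4, EF_D=12, EF_E=19, EF_G=16, EF_H=14, EF_I=18) = 19; EF_J = 19+9 = 28
Expected project duration μ = 28 days. Critical path: A → E → J.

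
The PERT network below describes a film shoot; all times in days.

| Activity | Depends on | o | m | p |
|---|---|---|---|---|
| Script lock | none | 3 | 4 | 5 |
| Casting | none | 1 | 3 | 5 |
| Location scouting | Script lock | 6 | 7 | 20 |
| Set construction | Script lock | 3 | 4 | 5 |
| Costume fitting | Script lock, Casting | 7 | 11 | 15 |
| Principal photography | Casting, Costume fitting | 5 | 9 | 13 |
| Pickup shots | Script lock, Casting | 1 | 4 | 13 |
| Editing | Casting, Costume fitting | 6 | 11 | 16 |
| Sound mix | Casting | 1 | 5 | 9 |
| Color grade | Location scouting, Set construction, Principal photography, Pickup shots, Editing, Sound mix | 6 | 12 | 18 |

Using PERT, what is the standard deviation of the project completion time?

te_Script lock = (3 + 4·4 + 5)/6 = 24/6 = 4; σ²_Script lock = ((5−3)/6)² = 0.111
te_Casting = (1 + 4·3 + 5)/6 = 18/6 = 3; σ²_Casting = ((5−1)/6)² = 0.444
te_Location scouting = (6 + 4·7 + 20)/6 = 54/6 = 9; σ²_Location scouting = ((20−6)/6)² = 5.444
te_Set construction = (3 + 4·4 + 5)/6 = 24/6 = 4; σ²_Set construction = ((5−3)/6)² = 0.111
te_Costume fitting = (7 + 4·11 + 15)/6 = 66/6 = 11; σ²_Costume fitting = ((15−7)/6)² = 1.778
te_Principal photography = (5 + 4·9 + 13)/6 = 54/6 = 9; σ²_Principal photography = ((13−5)/6)² = 1.778
te_Pickup shots = (1 + 4·4 + 13)/6 = 30/6 = 5; σ²_Pickup shots = ((13−1)/6)² = 4.000
te_Editing = (6 + 4·11 + 16)/6 = 66/6 = 11; σ²_Editing = ((16−6)/6)² = 2.778
te_Sound mix = (1 + 4·5 + 9)/6 = 30/6 = 5; σ²_Sound mix = ((9−1)/6)² = 1.778
te_Color grade = (6 + 4·12 + 18)/6 = 72/6 = 12; σ²_Color grade = ((18−6)/6)² = 4.000

Forward pass:
ES_Script lock = 0; EF_Script lock = 4
ES_Casting = 0; EF_Casting = 3
ES_Location scouting = 4; EF_Location scouting = 4+9 = 13
ES_Set construction = 4; EF_Set construction = 4+4 = 8
ES_Costume fitting = max(EF_Script lock=4, EF_Casting=3) = 4; EF_Costume fitting = 4+11 = 15
ES_Principal photography = max(EF_Casting=3, EF_Costume fitting=15) = 15; EF_Principal photography = 15+9 = 24
ES_Pickup shots = max(EF_Script lock=4, EF_Casting=3) = 4; EF_Pickup shots = 4+5 = 9
ES_Editing = max(EF_Casting=3, EF_Costume fitting=15) = 15; EF_Editing = 15+11 = 26
ES_Sound mix = 3; EF_Sound mix = 3+5 = 8
ES_Color grade = max(EF_Location scouting=13, EF_Set construction=8, EF_Principal photography=24, EF_Pickup shots=9, EF_Editing=26, EF_Sound mix=8) = 26; EF_Color grade = 26+12 = 38
Expected project duration μ = 38 days. Critical path: Script lock → Costume fitting → Editing → Color grade.

Variance along critical path = 0.111 + 1.778 + 2.778 + 4.000 = 8.667
σ = √8.667 = 2.944 days

2.94 days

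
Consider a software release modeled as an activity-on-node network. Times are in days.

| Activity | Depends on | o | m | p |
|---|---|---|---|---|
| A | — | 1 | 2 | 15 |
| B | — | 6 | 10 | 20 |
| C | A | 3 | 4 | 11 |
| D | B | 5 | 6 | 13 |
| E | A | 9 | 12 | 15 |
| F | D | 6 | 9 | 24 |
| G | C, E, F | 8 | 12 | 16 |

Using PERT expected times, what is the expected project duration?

te_A = (1 + 4·2 + 15)/6 = 24/6 = 4
te_B = (6 + 4·10 + 20)/6 = 66/6 = 11
te_C = (3 + 4·4 + 11)/6 = 30/6 = 5
te_D = (5 + 4·6 + 13)/6 = 42/6 = 7
te_E = (9 + 4·12 + 15)/6 = 72/6 = 12
te_F = (6 + 4·9 + 24)/6 = 66/6 = 11
te_G = (8 + 4·12 + 16)/6 = 72/6 = 12

Forward pass:
ES_A = 0; EF_A = 4
ES_B = 0; EF_B = 11
ES_C = 4; EF_C = 4+5 = 9
ES_D = 11; EF_D = 11+7 = 18
ES_E = 4; EF_E = 4+12 = 16
ES_F = 18; EF_F = 18+11 = 29
ES_G = max(EF_C=9, EF_E=16, EF_F=29) = 29; EF_G = 29+12 = 41
Expected project duration μ = 41 days. Critical path: B → D → F → G.

41 days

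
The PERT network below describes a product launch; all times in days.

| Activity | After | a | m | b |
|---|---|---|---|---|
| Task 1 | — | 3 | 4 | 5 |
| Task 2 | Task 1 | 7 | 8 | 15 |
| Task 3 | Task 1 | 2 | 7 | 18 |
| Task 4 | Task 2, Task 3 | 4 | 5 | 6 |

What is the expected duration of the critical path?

te_Task 1 = (3 + 4·4 + 5)/6 = 24/6 = 4
te_Task 2 = (7 + 4·8 + 15)/6 = 54/6 = 9
te_Task 3 = (2 + 4·7 + 18)/6 = 48/6 = 8
te_Task 4 = (4 + 4·5 + 6)/6 = 30/6 = 5

Forward pass:
ES_Task 1 = 0; EF_Task 1 = 4
ES_Task 2 = 4; EF_Task 2 = 4+9 = 13
ES_Task 3 = 4; EF_Task 3 = 4+8 = 12
ES_Task 4 = max(EF_Task 2=13, EF_Task 3=12) = 13; EF_Task 4 = 13+5 = 18
Expected project duration μ = 18 days. Critical path: Task 1 → Task 2 → Task 4.

18 days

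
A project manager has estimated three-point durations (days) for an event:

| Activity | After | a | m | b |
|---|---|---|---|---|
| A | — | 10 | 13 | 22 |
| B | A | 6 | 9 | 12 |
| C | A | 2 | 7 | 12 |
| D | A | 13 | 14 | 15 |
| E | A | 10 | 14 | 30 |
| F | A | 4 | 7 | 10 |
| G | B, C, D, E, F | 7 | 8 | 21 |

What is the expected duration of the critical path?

40 days

te_A = (10 + 4·13 + 22)/6 = 84/6 = 14
te_B = (6 + 4·9 + 12)/6 = 54/6 = 9
te_C = (2 + 4·7 + 12)/6 = 42/6 = 7
te_D = (13 + 4·14 + 15)/6 = 84/6 = 14
te_E = (10 + 4·14 + 30)/6 = 96/6 = 16
te_F = (4 + 4·7 + 10)/6 = 42/6 = 7
te_G = (7 + 4·8 + 21)/6 = 60/6 = 10

Forward pass:
ES_A = 0; EF_A = 14
ES_B = 14; EF_B = 14+9 = 23
ES_C = 14; EF_C = 14+7 = 21
ES_D = 14; EF_D = 14+14 = 28
ES_E = 14; EF_E = 14+16 = 30
ES_F = 14; EF_F = 14+7 = 21
ES_G = max(EF_B=23, EF_C=21, EF_D=28, EF_E=30, EF_F=21) = 30; EF_G = 30+10 = 40
Expected project duration μ = 40 days. Critical path: A → E → G.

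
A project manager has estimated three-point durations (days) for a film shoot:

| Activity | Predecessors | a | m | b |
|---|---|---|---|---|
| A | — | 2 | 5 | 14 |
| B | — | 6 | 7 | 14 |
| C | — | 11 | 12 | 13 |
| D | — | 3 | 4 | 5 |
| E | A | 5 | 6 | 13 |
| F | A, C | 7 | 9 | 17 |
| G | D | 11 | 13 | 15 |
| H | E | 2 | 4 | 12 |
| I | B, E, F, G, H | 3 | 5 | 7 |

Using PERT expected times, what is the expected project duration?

te_A = (2 + 4·5 + 14)/6 = 36/6 = 6
te_B = (6 + 4·7 + 14)/6 = 48/6 = 8
te_C = (11 + 4·12 + 13)/6 = 72/6 = 12
te_D = (3 + 4·4 + 5)/6 = 24/6 = 4
te_E = (5 + 4·6 + 13)/6 = 42/6 = 7
te_F = (7 + 4·9 + 17)/6 = 60/6 = 10
te_G = (11 + 4·13 + 15)/6 = 78/6 = 13
te_H = (2 + 4·4 + 12)/6 = 30/6 = 5
te_I = (3 + 4·5 + 7)/6 = 30/6 = 5

Forward pass:
ES_A = 0; EF_A = 6
ES_B = 0; EF_B = 8
ES_C = 0; EF_C = 12
ES_D = 0; EF_D = 4
ES_E = 6; EF_E = 6+7 = 13
ES_F = max(EF_A=6, EF_C=12) = 12; EF_F = 12+10 = 22
ES_G = 4; EF_G = 4+13 = 17
ES_H = 13; EF_H = 13+5 = 18
ES_I = max(EF_B=8, EF_E=13, EF_F=22, EF_G=17, EF_H=18) = 22; EF_I = 22+5 = 27
Expected project duration μ = 27 days. Critical path: C → F → I.

27 days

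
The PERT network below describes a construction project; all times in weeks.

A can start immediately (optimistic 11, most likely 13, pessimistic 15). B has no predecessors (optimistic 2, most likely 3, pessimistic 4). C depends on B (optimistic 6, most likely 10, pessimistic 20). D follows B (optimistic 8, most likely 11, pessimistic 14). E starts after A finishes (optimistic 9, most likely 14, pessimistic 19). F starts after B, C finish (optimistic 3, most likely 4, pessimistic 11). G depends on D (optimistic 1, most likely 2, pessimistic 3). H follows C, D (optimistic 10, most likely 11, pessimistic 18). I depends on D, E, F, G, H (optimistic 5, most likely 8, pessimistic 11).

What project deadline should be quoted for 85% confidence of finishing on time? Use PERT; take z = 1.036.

37.1 weeks

te_A = (11 + 4·13 + 15)/6 = 78/6 = 13; σ²_A = ((15−11)/6)² = 0.444
te_B = (2 + 4·3 + 4)/6 = 18/6 = 3; σ²_B = ((4−2)/6)² = 0.111
te_C = (6 + 4·10 + 20)/6 = 66/6 = 11; σ²_C = ((20−6)/6)² = 5.444
te_D = (8 + 4·11 + 14)/6 = 66/6 = 11; σ²_D = ((14−8)/6)² = 1.000
te_E = (9 + 4·14 + 19)/6 = 84/6 = 14; σ²_E = ((19−9)/6)² = 2.778
te_F = (3 + 4·4 + 11)/6 = 30/6 = 5; σ²_F = ((11−3)/6)² = 1.778
te_G = (1 + 4·2 + 3)/6 = 12/6 = 2; σ²_G = ((3−1)/6)² = 0.111
te_H = (10 + 4·11 + 18)/6 = 72/6 = 12; σ²_H = ((18−10)/6)² = 1.778
te_I = (5 + 4·8 + 11)/6 = 48/6 = 8; σ²_I = ((11−5)/6)² = 1.000

Forward pass:
ES_A = 0; EF_A = 13
ES_B = 0; EF_B = 3
ES_C = 3; EF_C = 3+11 = 14
ES_D = 3; EF_D = 3+11 = 14
ES_E = 13; EF_E = 13+14 = 27
ES_F = max(EF_B=3, EF_C=14) = 14; EF_F = 14+5 = 19
ES_G = 14; EF_G = 14+2 = 16
ES_H = max(EF_C=14, EF_D=14) = 14; EF_H = 14+12 = 26
ES_I = max(EF_D=14, EF_E=27, EF_F=19, EF_G=16, EF_H=26) = 27; EF_I = 27+8 = 35
Expected project duration μ = 35 weeks. Critical path: A → E → I.

Variance along critical path = 0.444 + 2.778 + 1.000 = 4.222; σ = 2.055 weeks.
D = μ + z·σ = 35 + 1.036·2.055 = 37.1 weeks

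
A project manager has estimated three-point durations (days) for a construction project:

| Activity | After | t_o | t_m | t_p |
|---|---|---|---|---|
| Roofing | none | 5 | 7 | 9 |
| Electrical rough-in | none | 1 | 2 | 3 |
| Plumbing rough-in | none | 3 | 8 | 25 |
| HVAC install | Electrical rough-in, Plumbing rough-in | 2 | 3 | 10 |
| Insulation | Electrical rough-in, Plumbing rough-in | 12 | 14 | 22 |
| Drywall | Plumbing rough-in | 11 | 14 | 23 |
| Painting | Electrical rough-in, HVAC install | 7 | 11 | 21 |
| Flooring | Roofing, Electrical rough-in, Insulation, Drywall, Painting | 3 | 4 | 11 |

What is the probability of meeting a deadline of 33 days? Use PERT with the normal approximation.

te_Roofing = (5 + 4·7 + 9)/6 = 42/6 = 7; σ²_Roofing = ((9−5)/6)² = 0.444
te_Electrical rough-in = (1 + 4·2 + 3)/6 = 12/6 = 2; σ²_Electrical rough-in = ((3−1)/6)² = 0.111
te_Plumbing rough-in = (3 + 4·8 + 25)/6 = 60/6 = 10; σ²_Plumbing rough-in = ((25−3)/6)² = 13.444
te_HVAC install = (2 + 4·3 + 10)/6 = 24/6 = 4; σ²_HVAC install = ((10−2)/6)² = 1.778
te_Insulation = (12 + 4·14 + 22)/6 = 90/6 = 15; σ²_Insulation = ((22−12)/6)² = 2.778
te_Drywall = (11 + 4·14 + 23)/6 = 90/6 = 15; σ²_Drywall = ((23−11)/6)² = 4.000
te_Painting = (7 + 4·11 + 21)/6 = 72/6 = 12; σ²_Painting = ((21−7)/6)² = 5.444
te_Flooring = (3 + 4·4 + 11)/6 = 30/6 = 5; σ²_Flooring = ((11−3)/6)² = 1.778

Forward pass:
ES_Roofing = 0; EF_Roofing = 7
ES_Electrical rough-in = 0; EF_Electrical rough-in = 2
ES_Plumbing rough-in = 0; EF_Plumbing rough-in = 10
ES_HVAC install = max(EF_Electrical rough-in=2, EF_Plumbing rough-in=10) = 10; EF_HVAC install = 10+4 = 14
ES_Insulation = max(EF_Electrical rough-in=2, EF_Plumbing rough-in=10) = 10; EF_Insulation = 10+15 = 25
ES_Drywall = 10; EF_Drywall = 10+15 = 25
ES_Painting = max(EF_Electrical rough-in=2, EF_HVAC install=14) = 14; EF_Painting = 14+12 = 26
ES_Flooring = max(EF_Roofing=7, EF_Electrical rough-in=2, EF_Insulation=25, EF_Drywall=25, EF_Painting=26) = 26; EF_Flooring = 26+5 = 31
Expected project duration μ = 31 days. Critical path: Plumbing rough-in → HVAC install → Painting → Flooring.

Variance along critical path = 13.444 + 1.778 + 5.444 + 1.778 = 22.444; σ = √22.444 = 4.738 days.
Z = (33 − 31) / 4.738 = 0.422
P(T ≤ 33) = Φ(0.422) ≈ 0.664

0.664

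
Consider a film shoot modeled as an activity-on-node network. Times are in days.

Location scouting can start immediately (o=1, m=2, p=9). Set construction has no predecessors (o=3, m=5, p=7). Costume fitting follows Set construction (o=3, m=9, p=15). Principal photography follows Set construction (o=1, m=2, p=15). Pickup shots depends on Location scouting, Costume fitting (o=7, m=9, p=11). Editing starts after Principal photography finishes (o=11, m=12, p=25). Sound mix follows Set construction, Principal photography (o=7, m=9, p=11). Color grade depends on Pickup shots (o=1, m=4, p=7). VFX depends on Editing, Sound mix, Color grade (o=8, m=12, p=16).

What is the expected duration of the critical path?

39 days

te_Location scouting = (1 + 4·2 + 9)/6 = 18/6 = 3
te_Set construction = (3 + 4·5 + 7)/6 = 30/6 = 5
te_Costume fitting = (3 + 4·9 + 15)/6 = 54/6 = 9
te_Principal photography = (1 + 4·2 + 15)/6 = 24/6 = 4
te_Pickup shots = (7 + 4·9 + 11)/6 = 54/6 = 9
te_Editing = (11 + 4·12 + 25)/6 = 84/6 = 14
te_Sound mix = (7 + 4·9 + 11)/6 = 54/6 = 9
te_Color grade = (1 + 4·4 + 7)/6 = 24/6 = 4
te_VFX = (8 + 4·12 + 16)/6 = 72/6 = 12

Forward pass:
ES_Location scouting = 0; EF_Location scouting = 3
ES_Set construction = 0; EF_Set construction = 5
ES_Costume fitting = 5; EF_Costume fitting = 5+9 = 14
ES_Principal photography = 5; EF_Principal photography = 5+4 = 9
ES_Pickup shots = max(EF_Location scouting=3, EF_Costume fitting=14) = 14; EF_Pickup shots = 14+9 = 23
ES_Editing = 9; EF_Editing = 9+14 = 23
ES_Sound mix = max(EF_Set construction=5, EF_Principal photography=9) = 9; EF_Sound mix = 9+9 = 18
ES_Color grade = 23; EF_Color grade = 23+4 = 27
ES_VFX = max(EF_Editing=23, EF_Sound mix=18, EF_Color grade=27) = 27; EF_VFX = 27+12 = 39
Expected project duration μ = 39 days. Critical path: Set construction → Costume fitting → Pickup shots → Color grade → VFX.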